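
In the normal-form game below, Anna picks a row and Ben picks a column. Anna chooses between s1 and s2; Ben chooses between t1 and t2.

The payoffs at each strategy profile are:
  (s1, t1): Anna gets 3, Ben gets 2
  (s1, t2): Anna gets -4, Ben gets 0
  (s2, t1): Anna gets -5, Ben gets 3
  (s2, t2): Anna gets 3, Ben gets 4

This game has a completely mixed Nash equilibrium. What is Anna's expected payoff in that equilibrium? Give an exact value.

-11/15

First find y, the probability Ben plays t1, from Anna's indifference between s1 and s2: 3y − 4(1−y) = −5y + 3(1−y), giving y = 7/15.
Since Anna is indifferent in equilibrium, Anna's expected payoff equals the payoff from either row against (7/15, 8/15). Using s1: 3(7/15) − 4(8/15) = -11/15.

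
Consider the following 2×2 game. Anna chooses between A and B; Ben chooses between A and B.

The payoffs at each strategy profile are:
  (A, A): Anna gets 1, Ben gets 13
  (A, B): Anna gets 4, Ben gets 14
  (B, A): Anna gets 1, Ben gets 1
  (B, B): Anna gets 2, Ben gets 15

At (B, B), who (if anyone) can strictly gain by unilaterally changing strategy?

Anna at (B, B) earns 2; deviating to A yields 4 — a strict improvement.
Ben earns 15; deviating to A yields 1 — not better.
Only Anna has a strictly profitable deviation.

Anna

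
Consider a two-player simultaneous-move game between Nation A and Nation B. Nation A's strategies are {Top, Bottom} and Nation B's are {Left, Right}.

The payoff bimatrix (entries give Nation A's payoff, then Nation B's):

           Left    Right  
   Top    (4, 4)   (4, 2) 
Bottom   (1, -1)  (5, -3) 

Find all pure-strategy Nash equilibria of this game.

(Top, Left)

(Top, Left): Nation A gets 4 ≥ 1 from Bottom, and Nation B gets 4 ≥ 2 from Right — Nash equilibrium.
(Top, Right): Nation A prefers Bottom (5 > 4); Nation B prefers Left (4 > 2) — not an equilibrium.
(Bottom, Left): Nation A prefers Top (4 > 1) — not an equilibrium.
(Bottom, Right): Nation B prefers Left (-1 > -3) — not an equilibrium.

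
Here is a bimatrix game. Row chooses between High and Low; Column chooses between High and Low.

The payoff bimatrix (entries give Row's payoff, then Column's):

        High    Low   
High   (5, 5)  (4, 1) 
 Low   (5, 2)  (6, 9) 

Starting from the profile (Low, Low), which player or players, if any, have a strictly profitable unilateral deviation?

Neither

Row at (Low, Low) earns 6; deviating to High yields 4 — not better.
Column earns 9; deviating to High yields 2 — not better.
Neither player can strictly improve; the profile is a Nash equilibrium.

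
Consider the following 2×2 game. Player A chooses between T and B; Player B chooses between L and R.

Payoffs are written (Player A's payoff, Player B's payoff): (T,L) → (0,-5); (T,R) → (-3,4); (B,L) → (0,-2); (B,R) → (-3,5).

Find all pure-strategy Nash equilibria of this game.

(T, R) and (B, R)

(T, L): Player B prefers R (4 > -5) — not an equilibrium.
(T, R): Player A gets -3 ≥ -3 from B, and Player B gets 4 ≥ -5 from L — Nash equilibrium.
(B, L): Player B prefers R (5 > -2) — not an equilibrium.
(B, R): Player A gets -3 ≥ -3 from T, and Player B gets 5 ≥ -2 from L — Nash equilibrium.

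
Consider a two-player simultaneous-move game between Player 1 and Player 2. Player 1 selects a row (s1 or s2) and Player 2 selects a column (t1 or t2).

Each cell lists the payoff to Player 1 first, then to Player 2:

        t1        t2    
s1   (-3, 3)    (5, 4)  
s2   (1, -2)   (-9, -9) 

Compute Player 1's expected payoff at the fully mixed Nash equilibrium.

-11/9

First find q, the probability Player 2 plays t1, from Player 1's indifference between s1 and s2: −3q + 5(1−q) = q − 9(1−q), giving q = 7/9.
Since Player 1 is indifferent in equilibrium, Player 1's expected payoff equals the payoff from either row against (7/9, 2/9). Using s1: −3(7/9) + 5(2/9) = -11/9.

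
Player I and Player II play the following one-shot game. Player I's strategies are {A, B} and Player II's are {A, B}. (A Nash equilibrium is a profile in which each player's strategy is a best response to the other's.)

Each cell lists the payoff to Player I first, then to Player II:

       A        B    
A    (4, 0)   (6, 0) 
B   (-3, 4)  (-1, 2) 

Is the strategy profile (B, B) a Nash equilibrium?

No

At (B, B), Player I earns -1; switching to A would give 6, so Player I would deviate.
Player II earns 2; switching to A would give 4, so Player II would deviate.
Since at least one player can profitably deviate, this is not a Nash equilibrium.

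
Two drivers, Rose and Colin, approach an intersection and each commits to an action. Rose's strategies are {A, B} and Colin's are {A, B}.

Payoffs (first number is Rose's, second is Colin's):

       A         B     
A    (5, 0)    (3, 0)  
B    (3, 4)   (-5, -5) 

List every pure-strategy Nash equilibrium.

(A, A) and (A, B)

(A, A): Rose gets 5 ≥ 3 from B, and Colin gets 0 ≥ 0 from B — Nash equilibrium.
(A, B): Rose gets 3 ≥ -5 from B, and Colin gets 0 ≥ 0 from A — Nash equilibrium.
(B, A): Rose prefers A (5 > 3) — not an equilibrium.
(B, B): Rose prefers A (3 > -5); Colin prefers A (4 > -5) — not an equilibrium.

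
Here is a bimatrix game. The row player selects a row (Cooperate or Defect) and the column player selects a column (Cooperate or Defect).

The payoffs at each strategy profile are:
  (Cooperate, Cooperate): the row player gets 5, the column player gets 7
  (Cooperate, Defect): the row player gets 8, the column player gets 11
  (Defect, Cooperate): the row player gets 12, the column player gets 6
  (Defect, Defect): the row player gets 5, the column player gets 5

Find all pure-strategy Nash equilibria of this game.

(Cooperate, Cooperate): the row player prefers Defect (12 > 5); the column player prefers Defect (11 > 7) — not an equilibrium.
(Cooperate, Defect): the row player gets 8 ≥ 5 from Defect, and the column player gets 11 ≥ 7 from Cooperate — Nash equilibrium.
(Defect, Cooperate): the row player gets 12 ≥ 5 from Cooperate, and the column player gets 6 ≥ 5 from Defect — Nash equilibrium.
(Defect, Defect): the row player prefers Cooperate (8 > 5); the column player prefers Cooperate (6 > 5) — not an equilibrium.

(Cooperate, Defect) and (Defect, Cooperate)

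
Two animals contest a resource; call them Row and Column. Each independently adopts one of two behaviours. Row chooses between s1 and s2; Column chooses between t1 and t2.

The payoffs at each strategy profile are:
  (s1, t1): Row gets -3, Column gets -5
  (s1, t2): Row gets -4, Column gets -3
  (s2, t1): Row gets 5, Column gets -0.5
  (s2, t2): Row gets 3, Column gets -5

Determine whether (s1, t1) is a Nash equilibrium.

No

At (s1, t1), Row earns -3; switching to s2 would give 5, so Row would deviate.
Column earns -5; switching to t2 would give -3, so Column would deviate.
Since at least one player can profitably deviate, this is not a Nash equilibrium.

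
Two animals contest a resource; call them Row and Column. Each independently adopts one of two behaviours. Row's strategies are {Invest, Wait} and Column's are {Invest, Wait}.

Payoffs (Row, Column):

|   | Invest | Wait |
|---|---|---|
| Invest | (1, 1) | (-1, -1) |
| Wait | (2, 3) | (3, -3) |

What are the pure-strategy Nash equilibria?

(Invest, Invest): Row prefers Wait (2 > 1) — not an equilibrium.
(Invest, Wait): Row prefers Wait (3 > -1); Column prefers Invest (1 > -1) — not an equilibrium.
(Wait, Invest): Row gets 2 ≥ 1 from Invest, and Column gets 3 ≥ -3 from Wait — Nash equilibrium.
(Wait, Wait): Column prefers Invest (3 > -3) — not an equilibrium.

(Wait, Invest)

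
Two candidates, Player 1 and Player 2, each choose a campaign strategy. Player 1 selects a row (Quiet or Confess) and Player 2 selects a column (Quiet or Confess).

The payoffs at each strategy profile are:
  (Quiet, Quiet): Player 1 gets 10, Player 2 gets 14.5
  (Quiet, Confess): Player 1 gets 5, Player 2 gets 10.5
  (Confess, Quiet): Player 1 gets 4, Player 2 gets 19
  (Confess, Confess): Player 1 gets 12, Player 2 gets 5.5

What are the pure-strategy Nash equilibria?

(Quiet, Quiet)

(Quiet, Quiet): Player 1 gets 10 ≥ 4 from Confess, and Player 2 gets 14.5 ≥ 10.5 from Confess — Nash equilibrium.
(Quiet, Confess): Player 1 prefers Confess (12 > 5); Player 2 prefers Quiet (14.5 > 10.5) — not an equilibrium.
(Confess, Quiet): Player 1 prefers Quiet (10 > 4) — not an equilibrium.
(Confess, Confess): Player 2 prefers Quiet (19 > 5.5) — not an equilibrium.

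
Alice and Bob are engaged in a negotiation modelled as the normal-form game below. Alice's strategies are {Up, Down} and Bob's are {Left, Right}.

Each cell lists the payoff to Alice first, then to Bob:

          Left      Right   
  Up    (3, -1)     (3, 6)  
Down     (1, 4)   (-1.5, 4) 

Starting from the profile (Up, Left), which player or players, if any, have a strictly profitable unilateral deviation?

Alice at (Up, Left) earns 3; deviating to Down yields 1 — not better.
Bob earns -1; deviating to Right yields 6 — a strict improvement.
Only Bob has a strictly profitable deviation.

Bob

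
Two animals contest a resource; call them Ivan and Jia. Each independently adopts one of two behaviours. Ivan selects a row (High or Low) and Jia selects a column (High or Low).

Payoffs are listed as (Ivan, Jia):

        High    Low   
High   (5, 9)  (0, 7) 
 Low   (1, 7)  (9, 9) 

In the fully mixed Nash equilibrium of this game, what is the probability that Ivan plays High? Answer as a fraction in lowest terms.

1/2

Let x be the probability that Ivan plays High. In a completely mixed equilibrium, Jia must be indifferent between High and Low.
Jia's expected payoff from High is 9x + 7(1−x); from Low it is 7x + 9(1−x).
Setting these equal: 2x + 7 = −2x + 9, so x = 1/2.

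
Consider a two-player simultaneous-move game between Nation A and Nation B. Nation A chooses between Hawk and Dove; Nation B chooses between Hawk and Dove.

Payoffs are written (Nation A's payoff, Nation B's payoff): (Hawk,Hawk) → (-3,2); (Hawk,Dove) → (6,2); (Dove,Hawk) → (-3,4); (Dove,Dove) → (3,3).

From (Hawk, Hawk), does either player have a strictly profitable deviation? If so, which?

Neither

Nation A at (Hawk, Hawk) earns -3; deviating to Dove yields -3 — not better.
Nation B earns 2; deviating to Dove yields 2 — not better.
Neither player can strictly improve; the profile is a Nash equilibrium.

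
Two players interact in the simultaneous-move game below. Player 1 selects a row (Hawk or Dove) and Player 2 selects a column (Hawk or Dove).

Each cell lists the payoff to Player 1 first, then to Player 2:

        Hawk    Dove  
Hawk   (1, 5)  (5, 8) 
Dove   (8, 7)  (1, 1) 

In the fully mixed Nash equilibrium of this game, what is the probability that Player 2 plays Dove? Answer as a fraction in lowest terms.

Let y be the probability that Player 2 plays Hawk. In a completely mixed equilibrium, Player 1 must be indifferent between Hawk and Dove.
Player 1's expected payoff from Hawk is y + 5(1−y); from Dove it is 8y + (1−y).
Setting these equal: −4y + 5 = 7y + 1, so y = 4/11.
Therefore Player 2 plays Dove with probability 1 − 4/11 = 7/11.

7/11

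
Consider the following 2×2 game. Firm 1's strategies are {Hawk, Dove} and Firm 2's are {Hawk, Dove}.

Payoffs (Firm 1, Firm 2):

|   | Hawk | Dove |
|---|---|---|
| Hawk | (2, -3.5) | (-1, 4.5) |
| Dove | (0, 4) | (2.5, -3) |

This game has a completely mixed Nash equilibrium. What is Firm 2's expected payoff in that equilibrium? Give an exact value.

First find x, the probability Firm 1 plays Hawk, from Firm 2's indifference between Hawk and Dove: −3.5x + 4(1−x) = 4.5x − 3(1−x), giving x = 7/15.
Since Firm 2 is indifferent in equilibrium, Firm 2's expected payoff equals the payoff from either column against (7/15, 8/15). Using Hawk: −3.5(7/15) + 4(8/15) = 1/2.

1/2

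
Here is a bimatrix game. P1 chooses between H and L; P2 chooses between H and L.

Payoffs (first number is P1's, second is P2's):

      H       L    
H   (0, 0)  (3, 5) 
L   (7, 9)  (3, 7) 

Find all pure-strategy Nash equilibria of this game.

(H, L) and (L, H)

(H, H): P1 prefers L (7 > 0); P2 prefers L (5 > 0) — not an equilibrium.
(H, L): P1 gets 3 ≥ 3 from L, and P2 gets 5 ≥ 0 from H — Nash equilibrium.
(L, H): P1 gets 7 ≥ 0 from H, and P2 gets 9 ≥ 7 from L — Nash equilibrium.
(L, L): P2 prefers H (9 > 7) — not an equilibrium.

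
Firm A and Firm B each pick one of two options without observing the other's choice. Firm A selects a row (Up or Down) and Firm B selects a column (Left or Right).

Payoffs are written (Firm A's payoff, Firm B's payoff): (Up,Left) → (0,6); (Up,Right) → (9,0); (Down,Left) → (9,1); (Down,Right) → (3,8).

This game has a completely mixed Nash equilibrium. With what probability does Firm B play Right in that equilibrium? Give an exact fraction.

3/5

Let c be the probability that Firm B plays Left. In a completely mixed equilibrium, Firm A must be indifferent between Up and Down.
Firm A's expected payoff from Up is 9(1−c); from Down it is 9c + 3(1−c).
Setting these equal: −9c + 9 = 6c + 3, so c = 2/5.
Therefore Firm B plays Right with probability 1 − 2/5 = 3/5.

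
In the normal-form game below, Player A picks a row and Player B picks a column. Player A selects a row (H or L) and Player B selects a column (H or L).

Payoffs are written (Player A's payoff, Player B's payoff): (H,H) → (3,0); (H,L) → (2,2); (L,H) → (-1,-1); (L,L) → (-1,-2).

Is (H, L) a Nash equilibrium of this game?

Yes

At (H, L), Player A earns 2; switching to L would give -1, so Player A has no profitable deviation.
Player B earns 2; switching to H would give 0, so Player B has no profitable deviation.
Neither player can gain by a unilateral deviation, so this profile is a Nash equilibrium.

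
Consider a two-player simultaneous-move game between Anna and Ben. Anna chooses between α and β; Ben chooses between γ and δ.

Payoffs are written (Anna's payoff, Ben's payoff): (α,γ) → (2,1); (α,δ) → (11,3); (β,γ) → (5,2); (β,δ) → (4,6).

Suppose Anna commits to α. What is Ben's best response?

Against α, Ben earns 1 from γ and 3 from δ.
So δ is the best response.

δ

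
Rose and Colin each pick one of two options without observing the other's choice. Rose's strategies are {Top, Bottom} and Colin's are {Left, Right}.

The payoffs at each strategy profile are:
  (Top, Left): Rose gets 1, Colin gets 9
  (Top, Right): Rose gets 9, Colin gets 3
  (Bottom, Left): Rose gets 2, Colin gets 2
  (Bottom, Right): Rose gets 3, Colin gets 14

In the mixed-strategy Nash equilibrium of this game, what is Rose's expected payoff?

15/7

First find y, the probability Colin plays Left, from Rose's indifference between Top and Bottom: y + 9(1−y) = 2y + 3(1−y), giving y = 6/7.
Since Rose is indifferent in equilibrium, Rose's expected payoff equals the payoff from either row against (6/7, 1/7). Using Top: (6/7) + 9(1/7) = 15/7.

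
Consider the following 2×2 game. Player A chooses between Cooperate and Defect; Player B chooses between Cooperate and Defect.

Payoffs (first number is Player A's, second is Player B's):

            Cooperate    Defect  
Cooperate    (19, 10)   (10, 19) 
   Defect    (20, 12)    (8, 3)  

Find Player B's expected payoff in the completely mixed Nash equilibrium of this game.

11

First find p, the probability Player A plays Cooperate, from Player B's indifference between Cooperate and Defect: 10p + 12(1−p) = 19p + 3(1−p), giving p = 1/2.
Since Player B is indifferent in equilibrium, Player B's expected payoff equals the payoff from either column against (1/2, 1/2). Using Cooperate: 10(1/2) + 12(1/2) = 11.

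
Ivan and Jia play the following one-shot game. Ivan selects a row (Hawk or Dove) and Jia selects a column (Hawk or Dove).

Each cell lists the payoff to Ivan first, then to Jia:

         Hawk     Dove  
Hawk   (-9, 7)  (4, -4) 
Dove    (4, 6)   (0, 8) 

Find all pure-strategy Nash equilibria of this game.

none

(Hawk, Hawk): Ivan prefers Dove (4 > -9) — not an equilibrium.
(Hawk, Dove): Jia prefers Hawk (7 > -4) — not an equilibrium.
(Dove, Hawk): Jia prefers Dove (8 > 6) — not an equilibrium.
(Dove, Dove): Ivan prefers Hawk (4 > 0) — not an equilibrium.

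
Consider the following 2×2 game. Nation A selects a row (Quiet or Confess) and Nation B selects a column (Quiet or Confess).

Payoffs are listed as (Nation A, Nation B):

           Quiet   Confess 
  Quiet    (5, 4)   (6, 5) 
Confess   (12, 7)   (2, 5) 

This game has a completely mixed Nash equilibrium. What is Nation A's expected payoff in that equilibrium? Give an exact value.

62/11

First find y, the probability Nation B plays Quiet, from Nation A's indifference between Quiet and Confess: 5y + 6(1−y) = 12y + 2(1−y), giving y = 4/11.
Since Nation A is indifferent in equilibrium, Nation A's expected payoff equals the payoff from either row against (4/11, 7/11). Using Quiet: 5(4/11) + 6(7/11) = 62/11.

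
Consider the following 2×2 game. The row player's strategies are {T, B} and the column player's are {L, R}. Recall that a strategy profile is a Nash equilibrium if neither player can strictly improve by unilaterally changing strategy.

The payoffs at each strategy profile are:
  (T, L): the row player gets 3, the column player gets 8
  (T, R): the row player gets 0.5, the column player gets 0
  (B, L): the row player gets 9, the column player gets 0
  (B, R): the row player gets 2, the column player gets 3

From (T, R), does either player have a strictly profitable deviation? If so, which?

Both

The row player at (T, R) earns 0.5; deviating to B yields 2 — a strict improvement.
The column player earns 0; deviating to L yields 8 — a strict improvement.
Both the row player and the column player have strictly profitable deviations.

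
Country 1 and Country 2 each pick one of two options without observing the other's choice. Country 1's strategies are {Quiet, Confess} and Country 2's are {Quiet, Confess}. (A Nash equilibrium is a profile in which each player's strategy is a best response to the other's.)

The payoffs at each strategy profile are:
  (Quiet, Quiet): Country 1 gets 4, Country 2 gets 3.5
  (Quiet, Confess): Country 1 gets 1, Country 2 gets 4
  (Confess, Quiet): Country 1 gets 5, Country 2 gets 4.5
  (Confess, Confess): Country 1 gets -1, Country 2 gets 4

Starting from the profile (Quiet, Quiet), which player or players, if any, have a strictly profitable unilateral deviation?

Country 1 at (Quiet, Quiet) earns 4; deviating to Confess yields 5 — a strict improvement.
Country 2 earns 3.5; deviating to Confess yields 4 — a strict improvement.
Both Country 1 and Country 2 have strictly profitable deviations.

Both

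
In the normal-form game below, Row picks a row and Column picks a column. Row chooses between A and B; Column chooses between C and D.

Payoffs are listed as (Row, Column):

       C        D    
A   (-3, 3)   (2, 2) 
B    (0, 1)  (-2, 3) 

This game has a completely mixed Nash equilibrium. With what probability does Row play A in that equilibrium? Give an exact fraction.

Let r be the probability that Row plays A. In a completely mixed equilibrium, Column must be indifferent between C and D.
Column's expected payoff from C is 3r + (1−r); from D it is 2r + 3(1−r).
Setting these equal: 2r + 1 = −r + 3, so r = 2/3.

2/3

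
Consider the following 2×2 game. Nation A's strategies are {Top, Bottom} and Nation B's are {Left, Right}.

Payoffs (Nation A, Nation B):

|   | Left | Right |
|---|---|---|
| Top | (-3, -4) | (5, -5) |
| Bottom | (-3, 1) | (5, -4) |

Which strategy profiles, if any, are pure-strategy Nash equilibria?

(Top, Left) and (Bottom, Left)

(Top, Left): Nation A gets -3 ≥ -3 from Bottom, and Nation B gets -4 ≥ -5 from Right — Nash equilibrium.
(Top, Right): Nation B prefers Left (-4 > -5) — not an equilibrium.
(Bottom, Left): Nation A gets -3 ≥ -3 from Top, and Nation B gets 1 ≥ -4 from Right — Nash equilibrium.
(Bottom, Right): Nation B prefers Left (1 > -4) — not an equilibrium.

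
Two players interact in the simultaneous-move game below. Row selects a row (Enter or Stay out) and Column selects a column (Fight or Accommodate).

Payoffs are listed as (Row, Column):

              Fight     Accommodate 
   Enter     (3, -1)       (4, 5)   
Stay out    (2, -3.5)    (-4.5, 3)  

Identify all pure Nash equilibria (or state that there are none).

(Enter, Fight): Column prefers Accommodate (5 > -1) — not an equilibrium.
(Enter, Accommodate): Row gets 4 ≥ -4.5 from Stay out, and Column gets 5 ≥ -1 from Fight — Nash equilibrium.
(Stay out, Fight): Row prefers Enter (3 > 2); Column prefers Accommodate (3 > -3.5) — not an equilibrium.
(Stay out, Accommodate): Row prefers Enter (4 > -4.5) — not an equilibrium.

(Enter, Accommodate)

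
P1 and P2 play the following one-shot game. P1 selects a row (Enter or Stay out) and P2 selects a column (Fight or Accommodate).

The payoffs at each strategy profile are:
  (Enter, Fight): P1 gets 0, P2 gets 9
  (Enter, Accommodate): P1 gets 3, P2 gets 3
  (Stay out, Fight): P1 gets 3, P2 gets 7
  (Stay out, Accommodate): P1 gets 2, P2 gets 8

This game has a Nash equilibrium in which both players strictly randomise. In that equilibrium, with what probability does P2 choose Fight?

Let q be the probability that P2 plays Fight. In a completely mixed equilibrium, P1 must be indifferent between Enter and Stay out.
P1's expected payoff from Enter is 3(1−q); from Stay out it is 3q + 2(1−q).
Setting these equal: −3q + 3 = q + 2, so q = 1/4.

1/4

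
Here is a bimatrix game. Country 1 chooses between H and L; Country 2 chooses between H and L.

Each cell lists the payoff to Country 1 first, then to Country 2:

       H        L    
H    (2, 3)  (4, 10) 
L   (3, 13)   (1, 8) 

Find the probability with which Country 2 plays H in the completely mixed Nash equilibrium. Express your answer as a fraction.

3/4

Let q be the probability that Country 2 plays H. In a completely mixed equilibrium, Country 1 must be indifferent between H and L.
Country 1's expected payoff from H is 2q + 4(1−q); from L it is 3q + (1−q).
Setting these equal: −2q + 4 = 2q + 1, so q = 3/4.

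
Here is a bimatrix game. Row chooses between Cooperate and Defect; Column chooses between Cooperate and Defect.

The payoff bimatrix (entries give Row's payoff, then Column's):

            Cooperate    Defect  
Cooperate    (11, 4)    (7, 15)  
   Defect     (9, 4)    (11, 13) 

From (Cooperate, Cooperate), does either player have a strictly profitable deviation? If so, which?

Row at (Cooperate, Cooperate) earns 11; deviating to Defect yields 9 — not better.
Column earns 4; deviating to Defect yields 15 — a strict improvement.
Only Column has a strictly profitable deviation.

Column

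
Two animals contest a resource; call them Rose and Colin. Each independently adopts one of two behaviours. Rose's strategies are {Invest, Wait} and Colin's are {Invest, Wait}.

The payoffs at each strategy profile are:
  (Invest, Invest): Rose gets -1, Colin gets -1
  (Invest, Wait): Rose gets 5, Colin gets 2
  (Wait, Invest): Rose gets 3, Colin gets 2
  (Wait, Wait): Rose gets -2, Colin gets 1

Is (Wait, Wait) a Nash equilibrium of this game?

At (Wait, Wait), Rose earns -2; switching to Invest would give 5, so Rose would deviate.
Colin earns 1; switching to Invest would give 2, so Colin would deviate.
Since at least one player can profitably deviate, this is not a Nash equilibrium.

No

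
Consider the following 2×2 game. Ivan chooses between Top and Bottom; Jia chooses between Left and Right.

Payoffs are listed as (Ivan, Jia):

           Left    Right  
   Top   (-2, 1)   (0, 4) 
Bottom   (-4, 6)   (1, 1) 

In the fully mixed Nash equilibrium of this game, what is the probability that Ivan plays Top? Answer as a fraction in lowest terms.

Let p be the probability that Ivan plays Top. In a completely mixed equilibrium, Jia must be indifferent between Left and Right.
Jia's expected payoff from Left is p + 6(1−p); from Right it is 4p + (1−p).
Setting these equal: −5p + 6 = 3p + 1, so p = 5/8.

5/8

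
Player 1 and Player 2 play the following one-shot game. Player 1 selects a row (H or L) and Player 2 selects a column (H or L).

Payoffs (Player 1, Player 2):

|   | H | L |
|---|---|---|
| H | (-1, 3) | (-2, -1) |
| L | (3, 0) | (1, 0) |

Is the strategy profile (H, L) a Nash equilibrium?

At (H, L), Player 1 earns -2; switching to L would give 1, so Player 1 would deviate.
Player 2 earns -1; switching to H would give 3, so Player 2 would deviate.
Since at least one player can profitably deviate, this is not a Nash equilibrium.

No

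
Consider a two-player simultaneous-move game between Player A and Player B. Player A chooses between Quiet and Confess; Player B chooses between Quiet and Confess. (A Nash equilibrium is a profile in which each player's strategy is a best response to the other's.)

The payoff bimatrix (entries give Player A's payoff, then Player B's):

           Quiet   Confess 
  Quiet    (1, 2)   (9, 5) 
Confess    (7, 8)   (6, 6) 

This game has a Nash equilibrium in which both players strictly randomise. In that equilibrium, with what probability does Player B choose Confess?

2/3

Let y be the probability that Player B plays Quiet. In a completely mixed equilibrium, Player A must be indifferent between Quiet and Confess.
Player A's expected payoff from Quiet is y + 9(1−y); from Confess it is 7y + 6(1−y).
Setting these equal: −8y + 9 = y + 6, so y = 1/3.
Therefore Player B plays Confess with probability 1 − 1/3 = 2/3.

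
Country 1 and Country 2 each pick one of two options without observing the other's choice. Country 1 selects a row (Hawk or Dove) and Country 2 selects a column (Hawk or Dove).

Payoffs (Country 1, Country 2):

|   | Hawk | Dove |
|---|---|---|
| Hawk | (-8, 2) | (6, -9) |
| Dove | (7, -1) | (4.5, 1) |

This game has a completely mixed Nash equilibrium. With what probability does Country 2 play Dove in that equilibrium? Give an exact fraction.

10/11

Let q be the probability that Country 2 plays Hawk. In a completely mixed equilibrium, Country 1 must be indifferent between Hawk and Dove.
Country 1's expected payoff from Hawk is −8q + 6(1−q); from Dove it is 7q + 4.5(1−q).
Setting these equal: −14q + 6 = 2.5q + 4.5, so q = 1/11.
Therefore Country 2 plays Dove with probability 1 − 1/11 = 10/11.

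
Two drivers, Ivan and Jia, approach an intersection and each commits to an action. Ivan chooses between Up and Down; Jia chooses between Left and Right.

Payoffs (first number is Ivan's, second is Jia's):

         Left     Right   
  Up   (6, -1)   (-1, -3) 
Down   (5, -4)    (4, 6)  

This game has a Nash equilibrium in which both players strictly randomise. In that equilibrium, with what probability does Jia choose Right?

1/6

Let y be the probability that Jia plays Left. In a completely mixed equilibrium, Ivan must be indifferent between Up and Down.
Ivan's expected payoff from Up is 6y − (1−y); from Down it is 5y + 4(1−y).
Setting these equal: 7y − 1 = y + 4, so y = 5/6.
Therefore Jia plays Right with probability 1 − 5/6 = 1/6.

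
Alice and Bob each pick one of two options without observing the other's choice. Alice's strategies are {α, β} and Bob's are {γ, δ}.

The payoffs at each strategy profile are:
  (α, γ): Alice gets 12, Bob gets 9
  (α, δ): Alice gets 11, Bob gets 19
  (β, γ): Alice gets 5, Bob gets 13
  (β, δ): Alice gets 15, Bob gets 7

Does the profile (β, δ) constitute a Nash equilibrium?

No

At (β, δ), Alice earns 15; switching to α would give 11, so Alice has no profitable deviation.
Bob earns 7; switching to γ would give 13, so Bob would deviate.
Since at least one player can profitably deviate, this is not a Nash equilibrium.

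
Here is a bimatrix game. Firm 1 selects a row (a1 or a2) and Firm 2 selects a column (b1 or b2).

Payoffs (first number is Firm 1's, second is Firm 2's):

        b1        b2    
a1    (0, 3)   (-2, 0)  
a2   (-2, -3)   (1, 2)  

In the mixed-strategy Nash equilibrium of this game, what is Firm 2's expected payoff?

First find x, the probability Firm 1 plays a1, from Firm 2's indifference between b1 and b2: 3x − 3(1−x) = 2(1−x), giving x = 5/8.
Since Firm 2 is indifferent in equilibrium, Firm 2's expected payoff equals the payoff from either column against (5/8, 3/8). Using b1: 3(5/8) − 3(3/8) = 3/4.

3/4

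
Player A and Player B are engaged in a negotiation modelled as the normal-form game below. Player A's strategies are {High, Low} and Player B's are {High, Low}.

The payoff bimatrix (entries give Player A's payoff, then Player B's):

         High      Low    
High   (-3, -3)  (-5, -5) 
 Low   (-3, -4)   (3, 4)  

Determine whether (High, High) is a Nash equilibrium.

Yes

At (High, High), Player A earns -3; switching to Low would give -3, so Player A has no profitable deviation.
Player B earns -3; switching to Low would give -5, so Player B has no profitable deviation.
Neither player can gain by a unilateral deviation, so this profile is a Nash equilibrium.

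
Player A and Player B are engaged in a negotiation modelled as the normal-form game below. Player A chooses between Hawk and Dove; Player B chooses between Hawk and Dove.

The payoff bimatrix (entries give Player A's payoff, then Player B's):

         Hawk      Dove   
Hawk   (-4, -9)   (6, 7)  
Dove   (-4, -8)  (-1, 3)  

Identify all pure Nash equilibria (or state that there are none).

(Hawk, Hawk): Player B prefers Dove (7 > -9) — not an equilibrium.
(Hawk, Dove): Player A gets 6 ≥ -1 from Dove, and Player B gets 7 ≥ -9 from Hawk — Nash equilibrium.
(Dove, Hawk): Player B prefers Dove (3 > -8) — not an equilibrium.
(Dove, Dove): Player A prefers Hawk (6 > -1) — not an equilibrium.

(Hawk, Dove)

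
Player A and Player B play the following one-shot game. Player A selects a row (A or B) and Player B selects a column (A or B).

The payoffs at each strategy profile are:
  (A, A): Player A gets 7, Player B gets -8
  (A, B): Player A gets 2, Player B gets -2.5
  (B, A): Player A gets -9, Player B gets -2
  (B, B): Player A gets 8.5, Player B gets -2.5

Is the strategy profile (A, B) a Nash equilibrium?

No

At (A, B), Player A earns 2; switching to B would give 8.5, so Player A would deviate.
Player B earns -2.5; switching to A would give -8, so Player B has no profitable deviation.
Since at least one player can profitably deviate, this is not a Nash equilibrium.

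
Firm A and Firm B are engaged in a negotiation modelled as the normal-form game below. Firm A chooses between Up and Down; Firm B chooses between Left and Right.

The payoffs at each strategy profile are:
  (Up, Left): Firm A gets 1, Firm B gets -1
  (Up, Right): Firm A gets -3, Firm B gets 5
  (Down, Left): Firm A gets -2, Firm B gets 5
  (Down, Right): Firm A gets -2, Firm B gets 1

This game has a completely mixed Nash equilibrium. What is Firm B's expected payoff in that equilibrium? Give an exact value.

13/5

First find p, the probability Firm A plays Up, from Firm B's indifference between Left and Right: −p + 5(1−p) = 5p + (1−p), giving p = 2/5.
Since Firm B is indifferent in equilibrium, Firm B's expected payoff equals the payoff from either column against (2/5, 3/5). Using Left: −(2/5) + 5(3/5) = 13/5.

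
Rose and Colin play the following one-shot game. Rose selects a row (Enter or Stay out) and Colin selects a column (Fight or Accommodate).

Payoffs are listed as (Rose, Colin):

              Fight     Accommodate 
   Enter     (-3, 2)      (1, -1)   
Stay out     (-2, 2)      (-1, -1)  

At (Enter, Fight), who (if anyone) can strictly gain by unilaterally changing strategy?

Rose at (Enter, Fight) earns -3; deviating to Stay out yields -2 — a strict improvement.
Colin earns 2; deviating to Accommodate yields -1 — not better.
Only Rose has a strictly profitable deviation.

Rose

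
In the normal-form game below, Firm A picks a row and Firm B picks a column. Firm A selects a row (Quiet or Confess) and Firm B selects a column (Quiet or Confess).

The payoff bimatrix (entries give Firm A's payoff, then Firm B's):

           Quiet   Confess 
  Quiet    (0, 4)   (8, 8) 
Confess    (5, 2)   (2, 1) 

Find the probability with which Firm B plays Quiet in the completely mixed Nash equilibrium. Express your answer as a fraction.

6/11

Let c be the probability that Firm B plays Quiet. In a completely mixed equilibrium, Firm A must be indifferent between Quiet and Confess.
Firm A's expected payoff from Quiet is 8(1−c); from Confess it is 5c + 2(1−c).
Setting these equal: −8c + 8 = 3c + 2, so c = 6/11.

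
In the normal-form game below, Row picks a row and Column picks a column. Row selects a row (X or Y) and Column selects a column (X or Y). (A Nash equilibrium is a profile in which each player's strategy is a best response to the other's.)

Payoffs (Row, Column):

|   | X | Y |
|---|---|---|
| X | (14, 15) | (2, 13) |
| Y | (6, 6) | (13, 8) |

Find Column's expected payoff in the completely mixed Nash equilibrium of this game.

First find x, the probability Row plays X, from Column's indifference between X and Y: 15x + 6(1−x) = 13x + 8(1−x), giving x = 1/2.
Since Column is indifferent in equilibrium, Column's expected payoff equals the payoff from either column against (1/2, 1/2). Using X: 15(1/2) + 6(1/2) = 21/2.

21/2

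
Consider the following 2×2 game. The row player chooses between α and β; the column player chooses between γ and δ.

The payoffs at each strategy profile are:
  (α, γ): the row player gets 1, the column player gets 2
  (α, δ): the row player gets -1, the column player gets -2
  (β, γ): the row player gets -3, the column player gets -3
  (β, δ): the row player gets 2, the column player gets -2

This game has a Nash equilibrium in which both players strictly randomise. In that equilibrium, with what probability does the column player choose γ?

3/7

Let q be the probability that the column player plays γ. In a completely mixed equilibrium, the row player must be indifferent between α and β.
The row player's expected payoff from α is q − (1−q); from β it is −3q + 2(1−q).
Setting these equal: 2q − 1 = −5q + 2, so q = 3/7.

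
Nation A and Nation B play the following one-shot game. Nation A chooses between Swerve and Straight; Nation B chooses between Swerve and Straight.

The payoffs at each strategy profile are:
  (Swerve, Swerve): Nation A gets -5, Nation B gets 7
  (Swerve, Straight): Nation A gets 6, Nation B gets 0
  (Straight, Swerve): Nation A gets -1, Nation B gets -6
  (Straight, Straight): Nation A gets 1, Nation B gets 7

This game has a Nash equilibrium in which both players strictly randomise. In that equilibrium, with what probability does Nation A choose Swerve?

Let x be the probability that Nation A plays Swerve. In a completely mixed equilibrium, Nation B must be indifferent between Swerve and Straight.
Nation B's expected payoff from Swerve is 7x − 6(1−x); from Straight it is 7(1−x).
Setting these equal: 13x − 6 = −7x + 7, so x = 13/20.

13/20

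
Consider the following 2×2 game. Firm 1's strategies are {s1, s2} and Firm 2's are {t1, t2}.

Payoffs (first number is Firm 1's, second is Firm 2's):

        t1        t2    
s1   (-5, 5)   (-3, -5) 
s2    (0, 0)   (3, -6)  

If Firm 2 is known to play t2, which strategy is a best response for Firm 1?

s2

Against t2, Firm 1 earns -3 from s1 and 3 from s2.
So s2 is the best response.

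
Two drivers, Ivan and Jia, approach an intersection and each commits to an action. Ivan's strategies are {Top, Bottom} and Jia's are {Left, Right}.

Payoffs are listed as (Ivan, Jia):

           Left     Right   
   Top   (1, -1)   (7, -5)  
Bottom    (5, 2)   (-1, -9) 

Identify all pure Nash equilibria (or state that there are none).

(Bottom, Left)

(Top, Left): Ivan prefers Bottom (5 > 1) — not an equilibrium.
(Top, Right): Jia prefers Left (-1 > -5) — not an equilibrium.
(Bottom, Left): Ivan gets 5 ≥ 1 from Top, and Jia gets 2 ≥ -9 from Right — Nash equilibrium.
(Bottom, Right): Ivan prefers Top (7 > -1); Jia prefers Left (2 > -9) — not an equilibrium.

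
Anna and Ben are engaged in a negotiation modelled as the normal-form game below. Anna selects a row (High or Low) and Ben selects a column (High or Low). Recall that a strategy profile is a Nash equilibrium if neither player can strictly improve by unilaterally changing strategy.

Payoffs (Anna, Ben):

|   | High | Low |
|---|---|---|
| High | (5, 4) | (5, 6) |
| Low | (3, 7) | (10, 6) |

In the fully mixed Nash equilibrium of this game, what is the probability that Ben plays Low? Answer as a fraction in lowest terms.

2/7

Let y be the probability that Ben plays High. In a completely mixed equilibrium, Anna must be indifferent between High and Low.
Anna's expected payoff from High is 5y + 5(1−y); from Low it is 3y + 10(1−y).
Setting these equal: 5 = −7y + 10, so y = 5/7.
Therefore Ben plays Low with probability 1 − 5/7 = 2/7.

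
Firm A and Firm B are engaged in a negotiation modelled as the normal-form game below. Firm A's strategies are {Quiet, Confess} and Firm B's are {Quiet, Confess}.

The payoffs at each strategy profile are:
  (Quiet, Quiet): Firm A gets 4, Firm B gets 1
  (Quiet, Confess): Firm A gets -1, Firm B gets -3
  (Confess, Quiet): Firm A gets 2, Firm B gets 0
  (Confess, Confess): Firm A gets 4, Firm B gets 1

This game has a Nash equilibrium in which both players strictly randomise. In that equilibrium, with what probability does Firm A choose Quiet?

Let r be the probability that Firm A plays Quiet. In a completely mixed equilibrium, Firm B must be indifferent between Quiet and Confess.
Firm B's expected payoff from Quiet is r; from Confess it is −3r + (1−r).
Setting these equal: r = −4r + 1, so r = 1/5.

1/5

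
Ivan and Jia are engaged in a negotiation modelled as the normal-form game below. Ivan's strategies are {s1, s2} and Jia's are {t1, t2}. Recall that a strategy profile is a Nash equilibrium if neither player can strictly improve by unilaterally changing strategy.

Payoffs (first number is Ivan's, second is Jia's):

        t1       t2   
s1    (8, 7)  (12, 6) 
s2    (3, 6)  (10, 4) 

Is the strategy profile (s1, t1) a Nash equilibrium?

At (s1, t1), Ivan earns 8; switching to s2 would give 3, so Ivan has no profitable deviation.
Jia earns 7; switching to t2 would give 6, so Jia has no profitable deviation.
Neither player can gain by a unilateral deviation, so this profile is a Nash equilibrium.

Yes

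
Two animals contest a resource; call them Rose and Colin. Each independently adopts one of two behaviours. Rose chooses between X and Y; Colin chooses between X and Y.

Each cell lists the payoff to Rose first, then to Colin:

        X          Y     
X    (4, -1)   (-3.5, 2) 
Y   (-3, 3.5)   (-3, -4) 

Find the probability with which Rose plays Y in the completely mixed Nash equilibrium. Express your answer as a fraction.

2/7

Let r be the probability that Rose plays X. In a completely mixed equilibrium, Colin must be indifferent between X and Y.
Colin's expected payoff from X is −r + 3.5(1−r); from Y it is 2r − 4(1−r).
Setting these equal: −4.5r + 3.5 = 6r − 4, so r = 5/7.
Therefore Rose plays Y with probability 1 − 5/7 = 2/7.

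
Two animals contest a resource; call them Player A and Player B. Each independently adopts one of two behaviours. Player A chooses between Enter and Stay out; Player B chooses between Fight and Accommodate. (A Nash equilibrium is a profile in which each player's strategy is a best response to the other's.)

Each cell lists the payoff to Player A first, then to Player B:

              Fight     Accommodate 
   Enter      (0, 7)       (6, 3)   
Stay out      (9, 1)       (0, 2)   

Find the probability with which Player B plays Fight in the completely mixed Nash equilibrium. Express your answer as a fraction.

2/5

Let c be the probability that Player B plays Fight. In a completely mixed equilibrium, Player A must be indifferent between Enter and Stay out.
Player A's expected payoff from Enter is 6(1−c); from Stay out it is 9c.
Setting these equal: −6c + 6 = 9c, so c = 2/5.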